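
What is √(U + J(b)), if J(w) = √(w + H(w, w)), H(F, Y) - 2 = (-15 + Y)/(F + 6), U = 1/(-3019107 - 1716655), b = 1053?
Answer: √(-590118567058 + 7916886927387332*√131584633)/1671723986 ≈ 5.7005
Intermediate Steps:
U = -1/4735762 (U = 1/(-4735762) = -1/4735762 ≈ -2.1116e-7)
H(F, Y) = 2 + (-15 + Y)/(6 + F) (H(F, Y) = 2 + (-15 + Y)/(F + 6) = 2 + (-15 + Y)/(6 + F))
J(w) = √(w + (-3 + 3*w)/(6 + w)) (J(w) = √(w + (-3 + w + 2*w)/(6 + w)) = √(w + (-3 + 3*w)/(6 + w)))
√(U + J(b)) = √(-1/4735762 + √((-3 + 1053² + 9*1053)/(6 + 1053))) = √(-1/4735762 + √((-3 + 1108809 + 9477)/1059)) = √(-1/4735762 + √((1/1059)*1118283)) = √(-1/4735762 + √(372761/353)) = √(-1/4735762 + √131584633/353)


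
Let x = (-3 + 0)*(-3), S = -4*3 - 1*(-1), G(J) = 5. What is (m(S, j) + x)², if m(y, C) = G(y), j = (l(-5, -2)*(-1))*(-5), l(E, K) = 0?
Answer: 196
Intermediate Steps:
S = -11 (S = -12 + 1 = -11)
j = 0 (j = (0*(-1))*(-5) = 0*(-5) = 0)
m(y, C) = 5
x = 9 (x = -3*(-3) = 9)
(m(S, j) + x)² = (5 + 9)² = 14² = 196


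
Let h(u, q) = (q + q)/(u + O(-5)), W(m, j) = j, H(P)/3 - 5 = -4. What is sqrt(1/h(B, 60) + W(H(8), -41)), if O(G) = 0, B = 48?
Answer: I*sqrt(1015)/5 ≈ 6.3718*I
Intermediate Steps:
H(P) = 3 (H(P) = 15 + 3*(-4) = 15 - 12 = 3)
h(u, q) = 2*q/u (h(u, q) = (q + q)/(u + 0) = (2*q)/u = 2*q/u)
sqrt(1/h(B, 60) + W(H(8), -41)) = sqrt(1/(2*60/48) - 41) = sqrt(1/(2*60*(1/48)) - 41) = sqrt(1/(5/2) - 41) = sqrt(2/5 - 41) = sqrt(-203/5) = I*sqrt(1015)/5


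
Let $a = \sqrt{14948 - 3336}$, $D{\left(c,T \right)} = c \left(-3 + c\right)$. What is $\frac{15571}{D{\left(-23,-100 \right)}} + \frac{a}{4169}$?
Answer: $\frac{677}{26} + \frac{2 \sqrt{2903}}{4169} \approx 26.064$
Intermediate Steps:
$a = 2 \sqrt{2903}$ ($a = \sqrt{11612} = 2 \sqrt{2903} \approx 107.76$)
$\frac{15571}{D{\left(-23,-100 \right)}} + \frac{a}{4169} = \frac{15571}{\left(-23\right) \left(-3 - 23\right)} + \frac{2 \sqrt{2903}}{4169} = \frac{15571}{\left(-23\right) \left(-26\right)} + 2 \sqrt{2903} \cdot \frac{1}{4169} = \frac{15571}{598} + \frac{2 \sqrt{2903}}{4169} = 15571 \cdot \frac{1}{598} + \frac{2 \sqrt{2903}}{4169} = \frac{677}{26} + \frac{2 \sqrt{2903}}{4169}$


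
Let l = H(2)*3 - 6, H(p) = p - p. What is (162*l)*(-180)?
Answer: 174960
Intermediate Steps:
H(p) = 0
l = -6 (l = 0*3 - 6 = 0 - 6 = -6)
(162*l)*(-180) = (162*(-6))*(-180) = -972*(-180) = 174960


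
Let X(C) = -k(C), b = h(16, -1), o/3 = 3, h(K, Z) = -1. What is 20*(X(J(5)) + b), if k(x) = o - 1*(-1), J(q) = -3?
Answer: -220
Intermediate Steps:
o = 9 (o = 3*3 = 9)
b = -1
k(x) = 10 (k(x) = 9 - 1*(-1) = 9 + 1 = 10)
X(C) = -10 (X(C) = -1*10 = -10)
20*(X(J(5)) + b) = 20*(-10 - 1) = 20*(-11) = -220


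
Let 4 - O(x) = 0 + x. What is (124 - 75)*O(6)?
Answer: -98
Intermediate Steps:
O(x) = 4 - x (O(x) = 4 - (0 + x) = 4 - x)
(124 - 75)*O(6) = (124 - 75)*(4 - 1*6) = 49*(4 - 6) = 49*(-2) = -98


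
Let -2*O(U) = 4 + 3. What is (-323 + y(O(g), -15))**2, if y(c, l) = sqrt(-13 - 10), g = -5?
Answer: (323 - I*sqrt(23))**2 ≈ 1.0431e+5 - 3098.1*I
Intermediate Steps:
O(U) = -7/2 (O(U) = -(4 + 3)/2 = -1/2*7 = -7/2)
y(c, l) = I*sqrt(23) (y(c, l) = sqrt(-23) = I*sqrt(23))
(-323 + y(O(g), -15))**2 = (-323 + I*sqrt(23))**2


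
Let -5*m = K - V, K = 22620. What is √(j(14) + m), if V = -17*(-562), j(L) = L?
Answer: 114*I*√5/5 ≈ 50.982*I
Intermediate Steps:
V = 9554
m = -13066/5 (m = -(22620 - 1*9554)/5 = -(22620 - 9554)/5 = -⅕*13066 = -13066/5 ≈ -2613.2)
√(j(14) + m) = √(14 - 13066/5) = √(-12996/5) = 114*I*√5/5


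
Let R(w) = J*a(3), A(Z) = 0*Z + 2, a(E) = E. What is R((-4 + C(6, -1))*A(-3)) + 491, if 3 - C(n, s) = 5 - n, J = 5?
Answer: 506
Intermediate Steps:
A(Z) = 2 (A(Z) = 0 + 2 = 2)
C(n, s) = -2 + n (C(n, s) = 3 - (5 - n) = 3 + (-5 + n) = -2 + n)
R(w) = 15 (R(w) = 5*3 = 15)
R((-4 + C(6, -1))*A(-3)) + 491 = 15 + 491 = 506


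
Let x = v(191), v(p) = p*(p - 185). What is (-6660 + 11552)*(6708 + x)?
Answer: 38421768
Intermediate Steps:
v(p) = p*(-185 + p)
x = 1146 (x = 191*(-185 + 191) = 191*6 = 1146)
(-6660 + 11552)*(6708 + x) = (-6660 + 11552)*(6708 + 1146) = 4892*7854 = 38421768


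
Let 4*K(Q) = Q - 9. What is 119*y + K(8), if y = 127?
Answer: 60451/4 ≈ 15113.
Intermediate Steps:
K(Q) = -9/4 + Q/4 (K(Q) = (Q - 9)/4 = (-9 + Q)/4 = -9/4 + Q/4)
119*y + K(8) = 119*127 + (-9/4 + (1/4)*8) = 15113 + (-9/4 + 2) = 15113 - 1/4 = 60451/4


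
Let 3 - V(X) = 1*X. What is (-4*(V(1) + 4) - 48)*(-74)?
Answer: 5328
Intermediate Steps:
V(X) = 3 - X
(-4*(V(1) + 4) - 48)*(-74) = (-4*((3 - 1*1) + 4) - 48)*(-74) = (-4*((3 - 1) + 4) - 48)*(-74) = (-4*(2 + 4) - 48)*(-74) = (-4*6 - 48)*(-74) = (-24 - 48)*(-74) = -72*(-74) = 5328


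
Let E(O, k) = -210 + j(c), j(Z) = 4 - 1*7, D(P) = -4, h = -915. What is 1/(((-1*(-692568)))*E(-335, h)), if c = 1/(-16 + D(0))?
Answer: -1/147516984 ≈ -6.7789e-9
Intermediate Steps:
c = -1/20 (c = 1/(-16 - 4) = 1/(-20) = -1/20 ≈ -0.050000)
j(Z) = -3 (j(Z) = 4 - 7 = -3)
E(O, k) = -213 (E(O, k) = -210 - 3 = -213)
1/(((-1*(-692568)))*E(-335, h)) = 1/(-1*(-692568)*(-213)) = -1/213/692568 = (1/692568)*(-1/213) = -1/147516984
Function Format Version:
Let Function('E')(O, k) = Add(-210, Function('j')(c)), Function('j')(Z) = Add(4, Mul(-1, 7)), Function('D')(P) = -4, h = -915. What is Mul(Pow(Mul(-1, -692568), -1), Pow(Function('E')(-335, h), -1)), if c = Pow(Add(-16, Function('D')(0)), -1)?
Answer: Rational(-1, 147516984) ≈ -6.7789e-9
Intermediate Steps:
c = Rational(-1, 20) (c = Pow(Add(-16, -4), -1) = Pow(-20, -1) = Rational(-1, 20) ≈ -0.050000)
Function('j')(Z) = -3 (Function('j')(Z) = Add(4, -7) = -3)
Function('E')(O, k) = -213 (Function('E')(O, k) = Add(-210, -3) = -213)
Mul(Pow(Mul(-1, -692568), -1), Pow(Function('E')(-335, h), -1)) = Mul(Pow(Mul(-1, -692568), -1), Pow(-213, -1)) = Mul(Pow(692568, -1), Rational(-1, 213)) = Mul(Rational(1, 692568), Rational(-1, 213)) = Rational(-1, 147516984)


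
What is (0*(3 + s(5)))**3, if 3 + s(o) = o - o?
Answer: 0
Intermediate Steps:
s(o) = -3 (s(o) = -3 + (o - o) = -3 + 0 = -3)
(0*(3 + s(5)))**3 = (0*(3 - 3))**3 = (0*0)**3 = 0**3 = 0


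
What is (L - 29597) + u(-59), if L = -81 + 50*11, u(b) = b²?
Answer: -25647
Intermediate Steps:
L = 469 (L = -81 + 550 = 469)
(L - 29597) + u(-59) = (469 - 29597) + (-59)² = -29128 + 3481 = -25647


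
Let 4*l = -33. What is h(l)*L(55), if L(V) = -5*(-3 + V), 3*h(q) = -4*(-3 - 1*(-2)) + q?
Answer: 1105/3 ≈ 368.33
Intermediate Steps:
l = -33/4 (l = (¼)*(-33) = -33/4 ≈ -8.2500)
h(q) = 4/3 + q/3 (h(q) = (-4*(-3 - 1*(-2)) + q)/3 = (-4*(-3 + 2) + q)/3 = (-4*(-1) + q)/3 = (4 + q)/3 = 4/3 + q/3)
L(V) = 15 - 5*V
h(l)*L(55) = (4/3 + (⅓)*(-33/4))*(15 - 5*55) = (4/3 - 11/4)*(15 - 275) = -17/12*(-260) = 1105/3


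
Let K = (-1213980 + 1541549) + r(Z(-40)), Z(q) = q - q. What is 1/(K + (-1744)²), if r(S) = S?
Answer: 1/3369105 ≈ 2.9681e-7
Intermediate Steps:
Z(q) = 0
K = 327569 (K = (-1213980 + 1541549) + 0 = 327569 + 0 = 327569)
1/(K + (-1744)²) = 1/(327569 + (-1744)²) = 1/(327569 + 3041536) = 1/3369105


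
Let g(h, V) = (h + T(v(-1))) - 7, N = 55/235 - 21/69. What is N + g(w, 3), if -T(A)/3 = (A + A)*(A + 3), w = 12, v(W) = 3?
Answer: -111419/1081 ≈ -103.07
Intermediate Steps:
T(A) = -6*A*(3 + A) (T(A) = -3*(A + A)*(A + 3) = -3*2*A*(3 + A) = -6*A*(3 + A))
N = -76/1081 (N = 55*(1/235) - 21*1/69 = 11/47 - 7/23 = -76/1081 ≈ -0.070305)
g(h, V) = -115 + h (g(h, V) = (h - 6*3*(3 + 3)) - 7 = (h - 6*3*6) - 7 = (h - 108) - 7 = (-108 + h) - 7 = -115 + h)
N + g(w, 3) = -76/1081 + (-115 + 12) = -76/1081 - 103 = -111419/1081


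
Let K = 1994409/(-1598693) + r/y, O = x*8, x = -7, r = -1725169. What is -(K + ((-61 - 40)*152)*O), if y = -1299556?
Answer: -1786130149003173009/2077591080308 ≈ -8.5971e+5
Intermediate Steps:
O = -56 (O = -7*8 = -56)
K = 166169421713/2077591080308 (K = 1994409/(-1598693) - 1725169/(-1299556) = 1994409*(-1/1598693) - 1725169*(-1/1299556) = -1994409/1598693 + 1725169/1299556 = 166169421713/2077591080308 ≈ 0.079982)
-(K + ((-61 - 40)*152)*O) = -(166169421713/2077591080308 + ((-61 - 40)*152)*(-56)) = -(166169421713/2077591080308 - 101*152*(-56)) = -(166169421713/2077591080308 - 15352*(-56)) = -(166169421713/2077591080308 + 859712) = -1*1786130149003173009/2077591080308 = -1786130149003173009/2077591080308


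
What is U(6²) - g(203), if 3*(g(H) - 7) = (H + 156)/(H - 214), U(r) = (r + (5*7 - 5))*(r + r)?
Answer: 156944/33 ≈ 4755.9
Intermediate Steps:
U(r) = 2*r*(30 + r) (U(r) = (r + (35 - 5))*(2*r) = (r + 30)*(2*r) = (30 + r)*(2*r) = 2*r*(30 + r))
g(H) = 7 + (156 + H)/(3*(-214 + H)) (g(H) = 7 + ((H + 156)/(H - 214))/3 = 7 + ((156 + H)/(-214 + H))/3 = 7 + (156 + H)/(3*(-214 + H)))
U(6²) - g(203) = 2*6²*(30 + 6²) - 2*(-2169 + 11*203)/(3*(-214 + 203)) = 2*36*(30 + 36) - 2*(-2169 + 2233)/(3*(-11)) = 2*36*66 - 2*(-1)*64/(3*11) = 4752 - 1*(-128/33) = 4752 + 128/33 = 156944/33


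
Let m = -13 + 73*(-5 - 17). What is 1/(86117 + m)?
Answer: 1/84498 ≈ 1.1835e-5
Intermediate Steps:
m = -1619 (m = -13 + 73*(-22) = -13 - 1606 = -1619)
1/(86117 + m) = 1/(86117 - 1619) = 1/84498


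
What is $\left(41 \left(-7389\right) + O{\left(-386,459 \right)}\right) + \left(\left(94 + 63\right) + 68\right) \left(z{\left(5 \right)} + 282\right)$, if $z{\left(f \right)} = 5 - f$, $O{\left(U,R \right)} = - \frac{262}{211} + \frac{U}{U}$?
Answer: $- \frac{50534340}{211} \approx -2.395 \cdot 10^{5}$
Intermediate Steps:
$O{\left(U,R \right)} = - \frac{51}{211}$ ($O{\left(U,R \right)} = \left(-262\right) \frac{1}{211} + 1 = - \frac{262}{211} + 1 = - \frac{51}{211}$)
$\left(41 \left(-7389\right) + O{\left(-386,459 \right)}\right) + \left(\left(94 + 63\right) + 68\right) \left(z{\left(5 \right)} + 282\right) = \left(41 \left(-7389\right) - \frac{51}{211}\right) + \left(\left(94 + 63\right) + 68\right) \left(\left(5 - 5\right) + 282\right) = \left(-302949 - \frac{51}{211}\right) + \left(157 + 68\right) \left(\left(5 - 5\right) + 282\right) = - \frac{63922290}{211} + 225 \left(0 + 282\right) = - \frac{63922290}{211} + 225 \cdot 282 = - \frac{63922290}{211} + 63450 = - \frac{50534340}{211}$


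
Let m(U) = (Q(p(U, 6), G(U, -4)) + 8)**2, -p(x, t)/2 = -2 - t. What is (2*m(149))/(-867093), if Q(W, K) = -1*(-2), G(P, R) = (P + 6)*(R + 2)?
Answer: -200/867093 ≈ -0.00023066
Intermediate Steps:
p(x, t) = 4 + 2*t (p(x, t) = -2*(-2 - t) = 4 + 2*t)
G(P, R) = (2 + R)*(6 + P) (G(P, R) = (6 + P)*(2 + R) = (2 + R)*(6 + P))
Q(W, K) = 2
m(U) = 100 (m(U) = (2 + 8)**2 = 10**2 = 100)
(2*m(149))/(-867093) = (2*100)/(-867093) = 200*(-1/867093) = -200/867093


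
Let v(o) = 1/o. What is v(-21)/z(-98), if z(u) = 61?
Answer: -1/1281 ≈ -0.00078064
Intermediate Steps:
v(-21)/z(-98) = 1/(-21*61) = -1/21*1/61 = -1/1281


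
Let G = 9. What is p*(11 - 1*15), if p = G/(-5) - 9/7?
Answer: 432/35 ≈ 12.343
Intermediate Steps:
p = -108/35 (p = 9/(-5) - 9/7 = 9*(-⅕) - 9*⅐ = -9/5 - 9/7 = -108/35 ≈ -3.0857)
p*(11 - 1*15) = -108*(11 - 1*15)/35 = -108*(11 - 15)/35 = -108/35*(-4) = 432/35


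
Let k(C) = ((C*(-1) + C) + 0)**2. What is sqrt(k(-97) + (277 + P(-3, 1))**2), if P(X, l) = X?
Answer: 274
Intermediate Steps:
k(C) = 0 (k(C) = ((-C + C) + 0)**2 = (0 + 0)**2 = 0**2 = 0)
sqrt(k(-97) + (277 + P(-3, 1))**2) = sqrt(0 + (277 - 3)**2) = sqrt(0 + 274**2) = sqrt(0 + 75076) = sqrt(75076) = 274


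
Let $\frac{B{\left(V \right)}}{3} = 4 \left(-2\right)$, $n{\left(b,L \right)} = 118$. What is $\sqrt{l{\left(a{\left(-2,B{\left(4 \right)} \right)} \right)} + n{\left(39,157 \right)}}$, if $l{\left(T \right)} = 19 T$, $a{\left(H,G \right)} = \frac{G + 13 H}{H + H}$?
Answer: $\frac{3 \sqrt{158}}{2} \approx 18.855$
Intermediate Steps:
$B{\left(V \right)} = -24$ ($B{\left(V \right)} = 3 \cdot 4 \left(-2\right) = 3 \left(-8\right) = -24$)
$a{\left(H,G \right)} = \frac{G + 13 H}{2 H}$
$\sqrt{l{\left(a{\left(-2,B{\left(4 \right)} \right)} \right)} + n{\left(39,157 \right)}} = \sqrt{19 \frac{-24 + 13 \left(-2\right)}{2 \left(-2\right)} + 118} = \sqrt{19 \cdot \frac{1}{2} \left(- \frac{1}{2}\right) \left(-24 - 26\right) + 118} = \sqrt{19 \cdot \frac{1}{2} \left(- \frac{1}{2}\right) \left(-50\right) + 118} = \sqrt{19 \cdot \frac{25}{2} + 118} = \sqrt{\frac{475}{2} + 118} = \sqrt{\frac{711}{2}} = \frac{3 \sqrt{158}}{2}$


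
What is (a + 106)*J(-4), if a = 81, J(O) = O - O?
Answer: 0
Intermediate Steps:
J(O) = 0
(a + 106)*J(-4) = (81 + 106)*0 = 187*0 = 0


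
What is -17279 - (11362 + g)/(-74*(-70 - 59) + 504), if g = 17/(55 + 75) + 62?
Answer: -22576498637/1306500 ≈ -17280.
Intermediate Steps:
g = 8077/130 (g = 17/130 + 62 = 8077/130 ≈ 62.131)
-17279 - (11362 + g)/(-74*(-70 - 59) + 504) = -17279 - (11362 + 8077/130)/(-74*(-70 - 59) + 504) = -17279 - 1485137/(130*(-74*(-129) + 504)) = -17279 - 1485137/(130*(9546 + 504)) = -17279 - 1485137/(130*10050) = -17279 - 1*1485137/1306500 = -17279 - 1485137/1306500 = -22576498637/1306500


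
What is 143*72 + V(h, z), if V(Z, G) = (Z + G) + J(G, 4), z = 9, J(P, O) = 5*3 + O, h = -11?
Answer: 10313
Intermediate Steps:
J(P, O) = 15 + O
V(Z, G) = 19 + G + Z (V(Z, G) = (Z + G) + (15 + 4) = (G + Z) + 19 = 19 + G + Z)
143*72 + V(h, z) = 143*72 + (19 + 9 - 11) = 10296 + 17 = 10313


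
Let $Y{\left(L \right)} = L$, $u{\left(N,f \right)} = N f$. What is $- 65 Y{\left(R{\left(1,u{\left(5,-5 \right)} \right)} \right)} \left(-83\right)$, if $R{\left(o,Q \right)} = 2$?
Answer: $10790$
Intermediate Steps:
$- 65 Y{\left(R{\left(1,u{\left(5,-5 \right)} \right)} \right)} \left(-83\right) = \left(-65\right) 2 \left(-83\right) = \left(-130\right) \left(-83\right) = 10790$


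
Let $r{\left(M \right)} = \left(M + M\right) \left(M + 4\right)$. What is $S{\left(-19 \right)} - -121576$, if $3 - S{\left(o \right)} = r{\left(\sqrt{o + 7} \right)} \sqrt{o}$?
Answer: $121579 + 8 \sqrt{57} \left(2 + i \sqrt{3}\right) \approx 1.217 \cdot 10^{5} + 104.61 i$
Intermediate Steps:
$r{\left(M \right)} = 2 M \left(4 + M\right)$
$S{\left(o \right)} = 3 - 2 \sqrt{o} \sqrt{7 + o} \left(4 + \sqrt{7 + o}\right)$ ($S{\left(o \right)} = 3 - 2 \sqrt{o + 7} \left(4 + \sqrt{o + 7}\right) \sqrt{o} = 3 - 2 \sqrt{7 + o} \left(4 + \sqrt{7 + o}\right) \sqrt{o} = 3 - 2 \sqrt{o} \sqrt{7 + o} \left(4 + \sqrt{7 + o}\right)$)
$S{\left(-19 \right)} - -121576 = \left(3 - 2 \sqrt{-19} \sqrt{7 - 19} \left(4 + \sqrt{7 - 19}\right)\right) - -121576 = \left(3 - 2 i \sqrt{19} \sqrt{-12} \left(4 + \sqrt{-12}\right)\right) + 121576 = \left(3 - 2 i \sqrt{19} \cdot 2 i \sqrt{3} \left(4 + 2 i \sqrt{3}\right)\right) + 121576 = \left(3 + 4 \sqrt{57} \left(4 + 2 i \sqrt{3}\right)\right) + 121576 = 121579 + 4 \sqrt{57} \left(4 + 2 i \sqrt{3}\right)$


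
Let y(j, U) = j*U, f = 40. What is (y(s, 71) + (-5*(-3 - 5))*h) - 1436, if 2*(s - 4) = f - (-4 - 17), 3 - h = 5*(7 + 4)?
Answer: -2133/2 ≈ -1066.5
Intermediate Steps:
h = -52 (h = 3 - 5*(7 + 4) = 3 - 5*11 = 3 - 1*55 = 3 - 55 = -52)
s = 69/2 (s = 4 + (40 - (-4 - 17))/2 = 4 + (40 - 1*(-21))/2 = 4 + (40 + 21)/2 = 4 + (½)*61 = 4 + 61/2 = 69/2 ≈ 34.500)
y(j, U) = U*j
(y(s, 71) + (-5*(-3 - 5))*h) - 1436 = (71*(69/2) - 5*(-3 - 5)*(-52)) - 1436 = (4899/2 - 5*(-8)*(-52)) - 1436 = (4899/2 + 40*(-52)) - 1436 = (4899/2 - 2080) - 1436 = 739/2 - 1436 = -2133/2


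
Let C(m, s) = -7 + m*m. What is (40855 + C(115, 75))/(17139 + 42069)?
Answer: 54073/59208 ≈ 0.91327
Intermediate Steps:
C(m, s) = -7 + m²
(40855 + C(115, 75))/(17139 + 42069) = (40855 + (-7 + 115²))/(17139 + 42069) = (40855 + (-7 + 13225))/59208 = (40855 + 13218)*(1/59208) = 54073*(1/59208) = 54073/59208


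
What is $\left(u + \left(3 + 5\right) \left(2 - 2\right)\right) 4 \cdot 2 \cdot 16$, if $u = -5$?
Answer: $-640$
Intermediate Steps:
$\left(u + \left(3 + 5\right) \left(2 - 2\right)\right) 4 \cdot 2 \cdot 16 = \left(-5 + \left(3 + 5\right) \left(2 - 2\right)\right) 4 \cdot 2 \cdot 16 = \left(-5 + 8 \cdot 0\right) 4 \cdot 2 \cdot 16 = \left(-5 + 0\right) 4 \cdot 2 \cdot 16 = \left(-5\right) 4 \cdot 2 \cdot 16 = \left(-20\right) 2 \cdot 16 = \left(-40\right) 16 = -640$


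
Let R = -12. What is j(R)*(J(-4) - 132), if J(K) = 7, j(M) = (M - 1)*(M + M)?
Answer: -39000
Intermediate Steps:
j(M) = 2*M*(-1 + M) (j(M) = (-1 + M)*(2*M) = 2*M*(-1 + M))
j(R)*(J(-4) - 132) = (2*(-12)*(-1 - 12))*(7 - 132) = (2*(-12)*(-13))*(-125) = 312*(-125) = -39000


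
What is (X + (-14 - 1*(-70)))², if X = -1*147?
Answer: 8281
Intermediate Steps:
X = -147
(X + (-14 - 1*(-70)))² = (-147 + (-14 - 1*(-70)))² = (-147 + (-14 + 70))² = (-147 + 56)² = (-91)² = 8281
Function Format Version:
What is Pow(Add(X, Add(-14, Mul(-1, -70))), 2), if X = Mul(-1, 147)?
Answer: 8281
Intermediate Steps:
X = -147
Pow(Add(X, Add(-14, Mul(-1, -70))), 2) = Pow(Add(-147, Add(-14, Mul(-1, -70))), 2) = Pow(Add(-147, Add(-14, 70)), 2) = Pow(Add(-147, 56), 2) = Pow(-91, 2) = 8281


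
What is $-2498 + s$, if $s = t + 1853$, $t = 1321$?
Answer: $676$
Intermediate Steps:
$s = 3174$ ($s = 1321 + 1853 = 3174$)
$-2498 + s = -2498 + 3174 = 676$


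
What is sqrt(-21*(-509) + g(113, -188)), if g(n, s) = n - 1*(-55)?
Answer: sqrt(10857) ≈ 104.20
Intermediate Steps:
g(n, s) = 55 + n (g(n, s) = n + 55 = 55 + n)
sqrt(-21*(-509) + g(113, -188)) = sqrt(-21*(-509) + (55 + 113)) = sqrt(10689 + 168) = sqrt(10857)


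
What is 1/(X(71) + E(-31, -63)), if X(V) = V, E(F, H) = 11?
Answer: 1/82 ≈ 0.012195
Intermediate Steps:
1/(X(71) + E(-31, -63)) = 1/(71 + 11) = 1/82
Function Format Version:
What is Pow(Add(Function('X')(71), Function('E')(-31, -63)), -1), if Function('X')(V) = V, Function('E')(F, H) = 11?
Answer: Rational(1, 82) ≈ 0.012195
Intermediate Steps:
Pow(Add(Function('X')(71), Function('E')(-31, -63)), -1) = Pow(Add(71, 11), -1) = Pow(82, -1) = Rational(1, 82)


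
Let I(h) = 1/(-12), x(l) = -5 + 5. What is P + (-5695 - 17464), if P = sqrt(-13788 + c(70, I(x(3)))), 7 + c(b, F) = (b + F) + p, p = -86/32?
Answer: -23159 + I*sqrt(1976799)/12 ≈ -23159.0 + 117.17*I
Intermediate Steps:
p = -43/16 (p = -86*1/32 = -43/16 ≈ -2.6875)
x(l) = 0
I(h) = -1/12
c(b, F) = -155/16 + F + b (c(b, F) = -7 + ((b + F) - 43/16) = -7 + ((F + b) - 43/16) = -7 + (-43/16 + F + b) = -155/16 + F + b)
P = I*sqrt(1976799)/12 (P = sqrt(-13788 + (-155/16 - 1/12 + 70)) = sqrt(-13788 + 2891/48) = sqrt(-658933/48) = I*sqrt(1976799)/12 ≈ 117.17*I)
P + (-5695 - 17464) = I*sqrt(1976799)/12 + (-5695 - 17464) = I*sqrt(1976799)/12 - 23159 = -23159 + I*sqrt(1976799)/12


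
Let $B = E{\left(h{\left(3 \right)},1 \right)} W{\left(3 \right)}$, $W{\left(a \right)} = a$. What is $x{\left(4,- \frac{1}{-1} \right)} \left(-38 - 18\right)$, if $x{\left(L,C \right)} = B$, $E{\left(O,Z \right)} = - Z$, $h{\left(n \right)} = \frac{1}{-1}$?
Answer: $168$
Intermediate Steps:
$h{\left(n \right)} = -1$
$B = -3$ ($B = \left(-1\right) 1 \cdot 3 = \left(-1\right) 3 = -3$)
$x{\left(L,C \right)} = -3$
$x{\left(4,- \frac{1}{-1} \right)} \left(-38 - 18\right) = - 3 \left(-38 - 18\right) = \left(-3\right) \left(-56\right) = 168$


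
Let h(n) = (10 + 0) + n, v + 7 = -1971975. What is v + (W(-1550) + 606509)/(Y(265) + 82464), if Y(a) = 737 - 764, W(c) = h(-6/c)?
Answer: -41995615683874/21296225 ≈ -1.9720e+6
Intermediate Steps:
v = -1971982 (v = -7 - 1971975 = -1971982)
h(n) = 10 + n
W(c) = 10 - 6/c
Y(a) = -27
v + (W(-1550) + 606509)/(Y(265) + 82464) = -1971982 + ((10 - 6/(-1550)) + 606509)/(-27 + 82464) = -1971982 + ((10 - 6*(-1/1550)) + 606509)/82437 = -1971982 + ((10 + 3/775) + 606509)*(1/82437) = -1971982 + (7753/775 + 606509)*(1/82437) = -1971982 + (470052228/775)*(1/82437) = -1971982 + 156684076/21296225 = -41995615683874/21296225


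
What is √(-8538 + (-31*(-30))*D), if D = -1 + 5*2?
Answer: 2*I*√42 ≈ 12.961*I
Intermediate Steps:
D = 9 (D = -1 + 10 = 9)
√(-8538 + (-31*(-30))*D) = √(-8538 - 31*(-30)*9) = √(-8538 + 930*9) = √(-8538 + 8370) = √(-168) = 2*I*√42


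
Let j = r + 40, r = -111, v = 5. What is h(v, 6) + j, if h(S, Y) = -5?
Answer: -76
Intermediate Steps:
j = -71 (j = -111 + 40 = -71)
h(v, 6) + j = -5 - 71 = -76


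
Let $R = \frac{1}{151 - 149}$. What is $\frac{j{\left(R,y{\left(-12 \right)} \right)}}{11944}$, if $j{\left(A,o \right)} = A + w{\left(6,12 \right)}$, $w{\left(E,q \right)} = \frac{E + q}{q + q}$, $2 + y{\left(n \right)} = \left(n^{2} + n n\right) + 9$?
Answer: $\frac{5}{47776} \approx 0.00010466$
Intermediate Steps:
$y{\left(n \right)} = 7 + 2 n^{2}$ ($y{\left(n \right)} = -2 + \left(\left(n^{2} + n n\right) + 9\right) = -2 + \left(\left(n^{2} + n^{2}\right) + 9\right) = -2 + \left(2 n^{2} + 9\right) = -2 + \left(9 + 2 n^{2}\right) = 7 + 2 n^{2}$)
$w{\left(E,q \right)} = \frac{E + q}{2 q}$
$R = \frac{1}{2} \approx 0.5$
$j{\left(A,o \right)} = \frac{3}{4} + A$ ($j{\left(A,o \right)} = A + \frac{6 + 12}{2 \cdot 12} = A + \frac{1}{2} \cdot \frac{1}{12} \cdot 18 = A + \frac{3}{4} = \frac{3}{4} + A$)
$\frac{j{\left(R,y{\left(-12 \right)} \right)}}{11944} = \frac{\frac{3}{4} + \frac{1}{2}}{11944} = \frac{5}{4} \cdot \frac{1}{11944} = \frac{5}{47776}$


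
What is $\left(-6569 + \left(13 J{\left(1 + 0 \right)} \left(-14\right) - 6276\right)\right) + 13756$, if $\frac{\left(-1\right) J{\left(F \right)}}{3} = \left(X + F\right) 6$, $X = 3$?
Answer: $14015$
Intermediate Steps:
$J{\left(F \right)} = -54 - 18 F$ ($J{\left(F \right)} = - 3 \left(3 + F\right) 6 = - 3 \left(18 + 6 F\right) = -54 - 18 F$)
$\left(-6569 + \left(13 J{\left(1 + 0 \right)} \left(-14\right) - 6276\right)\right) + 13756 = \left(-6569 - \left(6276 - 13 \left(-54 - 18 \left(1 + 0\right)\right) \left(-14\right)\right)\right) + 13756 = \left(-6569 - \left(6276 - 13 \left(-54 - 18\right) \left(-14\right)\right)\right) + 13756 = \left(-6569 - \left(6276 - 13 \left(-72\right) \left(-14\right)\right)\right) + 13756 = \left(-6569 - -6828\right) + 13756 = \left(-6569 + \left(13104 - 6276\right)\right) + 13756 = \left(-6569 + 6828\right) + 13756 = 259 + 13756 = 14015$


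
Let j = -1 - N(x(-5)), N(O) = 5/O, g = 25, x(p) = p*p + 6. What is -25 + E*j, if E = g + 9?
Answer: -1999/31 ≈ -64.484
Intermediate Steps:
x(p) = 6 + p² (x(p) = p² + 6 = 6 + p²)
E = 34 (E = 25 + 9 = 34)
j = -36/31 (j = -1 - 5/(6 + (-5)²) = -1 - 5/(6 + 25) = -1 - 5/31 = -36/31 ≈ -1.1613)
-25 + E*j = -25 + 34*(-36/31) = -25 - 1224/31 = -1999/31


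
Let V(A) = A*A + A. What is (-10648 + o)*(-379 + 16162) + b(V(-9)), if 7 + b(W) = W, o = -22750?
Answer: -527120569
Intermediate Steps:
V(A) = A + A**2 (V(A) = A**2 + A = A + A**2)
b(W) = -7 + W
(-10648 + o)*(-379 + 16162) + b(V(-9)) = (-10648 - 22750)*(-379 + 16162) + (-7 - 9*(1 - 9)) = -33398*15783 + (-7 - 9*(-8)) = -527120634 + (-7 + 72) = -527120634 + 65 = -527120569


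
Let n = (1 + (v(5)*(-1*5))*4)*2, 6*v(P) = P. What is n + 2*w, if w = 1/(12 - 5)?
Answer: -652/21 ≈ -31.048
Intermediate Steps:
v(P) = P/6
w = 1/7 ≈ 0.14286
n = -94/3 (n = (1 + (((1/6)*5)*(-1*5))*4)*2 = (1 + ((5/6)*(-5))*4)*2 = (1 - 25/6*4)*2 = (1 - 50/3)*2 = -47/3*2 = -94/3 ≈ -31.333)
n + 2*w = -94/3 + 2*(1/7) = -94/3 + 2/7 = -652/21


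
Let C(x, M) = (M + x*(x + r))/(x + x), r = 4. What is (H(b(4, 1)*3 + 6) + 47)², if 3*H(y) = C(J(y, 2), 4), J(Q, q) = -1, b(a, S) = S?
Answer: 78961/36 ≈ 2193.4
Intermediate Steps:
C(x, M) = (M + x*(4 + x))/(2*x) (C(x, M) = (M + x*(x + 4))/(x + x) = (M + x*(4 + x))/((2*x)) = (M + x*(4 + x))*(1/(2*x)) = (M + x*(4 + x))/(2*x))
H(y) = -⅙ (H(y) = ((½)*(4 - (4 - 1))/(-1))/3 = ((½)*(-1)*(4 - 1*3))/3 = ((½)*(-1)*(4 - 3))/3 = ((½)*(-1)*1)/3 = (⅓)*(-½) = -⅙)
(H(b(4, 1)*3 + 6) + 47)² = (-⅙ + 47)² = (281/6)² = 78961/36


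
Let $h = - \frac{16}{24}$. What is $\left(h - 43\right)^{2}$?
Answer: $\frac{17161}{9} \approx 1906.8$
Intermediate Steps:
$h = - \frac{2}{3}$ ($h = \left(-16\right) \frac{1}{24} = - \frac{2}{3} \approx -0.66667$)
$\left(h - 43\right)^{2} = \left(- \frac{2}{3} - 43\right)^{2} = \left(- \frac{131}{3}\right)^{2} = \frac{17161}{9}$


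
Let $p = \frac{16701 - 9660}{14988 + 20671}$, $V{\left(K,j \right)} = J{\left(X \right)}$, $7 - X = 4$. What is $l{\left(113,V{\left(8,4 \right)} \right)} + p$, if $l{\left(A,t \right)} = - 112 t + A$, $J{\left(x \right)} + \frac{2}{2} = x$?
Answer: $- \frac{3951108}{35659} \approx -110.8$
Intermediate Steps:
$X = 3$ ($X = 7 - 4 = 3$)
$J{\left(x \right)} = -1 + x$
$V{\left(K,j \right)} = 2$ ($V{\left(K,j \right)} = -1 + 3 = 2$)
$l{\left(A,t \right)} = A - 112 t$
$p = \frac{7041}{35659} \approx 0.19745$
$l{\left(113,V{\left(8,4 \right)} \right)} + p = \left(113 - 224\right) + \frac{7041}{35659} = -111 + \frac{7041}{35659} = - \frac{3951108}{35659}$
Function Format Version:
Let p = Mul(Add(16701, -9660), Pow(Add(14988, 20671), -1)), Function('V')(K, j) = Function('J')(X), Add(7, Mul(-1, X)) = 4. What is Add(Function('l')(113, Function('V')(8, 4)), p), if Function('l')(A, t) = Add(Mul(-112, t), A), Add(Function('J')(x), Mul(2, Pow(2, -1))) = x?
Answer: Rational(-3951108, 35659) ≈ -110.80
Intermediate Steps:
X = 3 (X = Add(7, Mul(-1, 4)) = Add(7, -4) = 3)
Function('J')(x) = Add(-1, x)
Function('V')(K, j) = 2 (Function('V')(K, j) = Add(-1, 3) = 2)
Function('l')(A, t) = Add(A, Mul(-112, t))
p = Rational(7041, 35659) (p = Mul(7041, Pow(35659, -1)) = Mul(7041, Rational(1, 35659)) = Rational(7041, 35659) ≈ 0.19745)
Add(Function('l')(113, Function('V')(8, 4)), p) = Add(Add(113, Mul(-112, 2)), Rational(7041, 35659)) = Add(Add(113, -224), Rational(7041, 35659)) = Add(-111, Rational(7041, 35659)) = Rational(-3951108, 35659)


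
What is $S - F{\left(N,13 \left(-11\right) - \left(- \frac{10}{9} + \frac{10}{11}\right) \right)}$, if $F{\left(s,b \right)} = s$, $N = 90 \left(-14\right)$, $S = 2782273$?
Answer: $2783533$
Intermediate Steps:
$N = -1260$
$S - F{\left(N,13 \left(-11\right) - \left(- \frac{10}{9} + \frac{10}{11}\right) \right)} = 2782273 - -1260 = 2782273 + 1260 = 2783533$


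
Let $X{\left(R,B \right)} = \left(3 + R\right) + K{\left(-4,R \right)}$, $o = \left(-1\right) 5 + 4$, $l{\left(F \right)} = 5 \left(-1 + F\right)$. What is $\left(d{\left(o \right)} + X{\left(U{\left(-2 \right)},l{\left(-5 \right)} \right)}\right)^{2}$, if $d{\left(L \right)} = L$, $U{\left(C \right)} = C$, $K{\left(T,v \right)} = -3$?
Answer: $9$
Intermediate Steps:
$l{\left(F \right)} = -5 + 5 F$
$o = -1$ ($o = -5 + 4 = -1$)
$X{\left(R,B \right)} = R$ ($X{\left(R,B \right)} = \left(3 + R\right) - 3 = R$)
$\left(d{\left(o \right)} + X{\left(U{\left(-2 \right)},l{\left(-5 \right)} \right)}\right)^{2} = \left(-1 - 2\right)^{2} = \left(-3\right)^{2} = 9$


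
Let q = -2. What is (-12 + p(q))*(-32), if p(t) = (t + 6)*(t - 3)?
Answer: 1024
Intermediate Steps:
p(t) = (-3 + t)*(6 + t) (p(t) = (6 + t)*(-3 + t) = (-3 + t)*(6 + t))
(-12 + p(q))*(-32) = (-12 + (-18 + (-2)² + 3*(-2)))*(-32) = (-12 + (-18 + 4 - 6))*(-32) = (-12 - 20)*(-32) = -32*(-32) = 1024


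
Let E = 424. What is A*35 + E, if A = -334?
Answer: -11266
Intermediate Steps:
A*35 + E = -334*35 + 424 = -11690 + 424 = -11266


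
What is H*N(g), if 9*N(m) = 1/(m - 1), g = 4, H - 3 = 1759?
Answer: 1762/27 ≈ 65.259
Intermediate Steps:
H = 1762 (H = 3 + 1759 = 1762)
N(m) = 1/(9*(-1 + m)) (N(m) = 1/(9*(m - 1)) = 1/(9*(-1 + m)))
H*N(g) = 1762*(1/(9*(-1 + 4))) = 1762*((1/9)/3) = 1762*((1/9)*(1/3)) = 1762*(1/27) = 1762/27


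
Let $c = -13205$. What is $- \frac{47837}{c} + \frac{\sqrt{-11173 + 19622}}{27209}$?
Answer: $\frac{47837}{13205} + \frac{\sqrt{8449}}{27209} \approx 3.626$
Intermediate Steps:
$- \frac{47837}{c} + \frac{\sqrt{-11173 + 19622}}{27209} = - \frac{47837}{-13205} + \frac{\sqrt{-11173 + 19622}}{27209} = \left(-47837\right) \left(- \frac{1}{13205}\right) + \sqrt{8449} \cdot \frac{1}{27209} = \frac{47837}{13205} + \frac{\sqrt{8449}}{27209}$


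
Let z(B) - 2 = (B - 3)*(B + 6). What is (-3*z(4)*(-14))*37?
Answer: 18648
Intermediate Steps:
z(B) = 2 + (-3 + B)*(6 + B) (z(B) = 2 + (B - 3)*(B + 6) = 2 + (-3 + B)*(6 + B))
(-3*z(4)*(-14))*37 = (-3*(-16 + 4² + 3*4)*(-14))*37 = (-3*(-16 + 16 + 12)*(-14))*37 = (-3*12*(-14))*37 = -36*(-14)*37 = 504*37 = 18648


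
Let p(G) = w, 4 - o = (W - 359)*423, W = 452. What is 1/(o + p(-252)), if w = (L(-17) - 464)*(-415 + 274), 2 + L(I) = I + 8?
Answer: 1/27640 ≈ 3.6179e-5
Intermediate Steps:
L(I) = 6 + I (L(I) = -2 + (I + 8) = -2 + (8 + I) = 6 + I)
o = -39335 (o = 4 - (452 - 359)*423 = 4 - 93*423 = 4 - 1*39339 = 4 - 39339 = -39335)
w = 66975 (w = ((6 - 17) - 464)*(-415 + 274) = (-11 - 464)*(-141) = -475*(-141) = 66975)
p(G) = 66975
1/(o + p(-252)) = 1/(-39335 + 66975) = 1/27640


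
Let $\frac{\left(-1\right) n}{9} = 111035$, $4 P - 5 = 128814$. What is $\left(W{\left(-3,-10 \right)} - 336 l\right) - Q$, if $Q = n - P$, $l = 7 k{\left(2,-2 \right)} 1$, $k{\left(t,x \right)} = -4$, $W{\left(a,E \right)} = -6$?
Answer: $\frac{4163687}{4} \approx 1.0409 \cdot 10^{6}$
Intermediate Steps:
$P = \frac{128819}{4}$ ($P = \frac{5}{4} + \frac{1}{4} \cdot 128814 = \frac{5}{4} + \frac{64407}{2} = \frac{128819}{4} \approx 32205.0$)
$l = -28$ ($l = 7 \left(-4\right) 1 = \left(-28\right) 1 = -28$)
$n = -999315$ ($n = \left(-9\right) 111035 = -999315$)
$Q = - \frac{4126079}{4}$ ($Q = -999315 - \frac{128819}{4} = - \frac{4126079}{4} \approx -1.0315 \cdot 10^{6}$)
$\left(W{\left(-3,-10 \right)} - 336 l\right) - Q = \left(-6 - -9408\right) - - \frac{4126079}{4} = \left(-6 + 9408\right) + \frac{4126079}{4} = 9402 + \frac{4126079}{4} = \frac{4163687}{4}$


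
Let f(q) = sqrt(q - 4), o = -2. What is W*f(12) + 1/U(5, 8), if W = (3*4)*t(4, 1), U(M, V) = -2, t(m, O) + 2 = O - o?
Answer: -1/2 + 24*sqrt(2) ≈ 33.441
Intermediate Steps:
t(m, O) = O (t(m, O) = -2 + (O - 1*(-2)) = -2 + (O + 2) = -2 + (2 + O) = O)
W = 12 (W = (3*4)*1 = 12*1 = 12)
f(q) = sqrt(-4 + q)
W*f(12) + 1/U(5, 8) = 12*sqrt(-4 + 12) + 1/(-2) = 12*sqrt(8) - 1/2 = 12*(2*sqrt(2)) - 1/2 = 24*sqrt(2) - 1/2 = -1/2 + 24*sqrt(2)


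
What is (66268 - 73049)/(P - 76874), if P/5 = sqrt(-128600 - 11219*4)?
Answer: 260641297/2956974388 + 33905*I*sqrt(43369)/2956974388 ≈ 0.088145 + 0.0023878*I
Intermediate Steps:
P = 10*I*sqrt(43369) (P = 5*sqrt(-128600 - 11219*4) = 5*sqrt(-128600 - 44876) = 5*sqrt(-173476) = 5*(2*I*sqrt(43369)) = 10*I*sqrt(43369) ≈ 2082.5*I)
(66268 - 73049)/(P - 76874) = (66268 - 73049)/(10*I*sqrt(43369) - 76874) = -6781/(-76874 + 10*I*sqrt(43369))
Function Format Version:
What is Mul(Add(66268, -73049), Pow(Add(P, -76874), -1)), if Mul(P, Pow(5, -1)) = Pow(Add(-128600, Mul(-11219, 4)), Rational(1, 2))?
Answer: Add(Rational(260641297, 2956974388), Mul(Rational(33905, 2956974388), I, Pow(43369, Rational(1, 2)))) ≈ Add(0.088145, Mul(0.0023878, I))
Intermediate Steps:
P = Mul(10, I, Pow(43369, Rational(1, 2))) (P = Mul(5, Pow(Add(-128600, Mul(-11219, 4)), Rational(1, 2))) = Mul(5, Pow(Add(-128600, -44876), Rational(1, 2))) = Mul(5, Pow(-173476, Rational(1, 2))) = Mul(5, Mul(2, I, Pow(43369, Rational(1, 2)))) = Mul(10, I, Pow(43369, Rational(1, 2))) ≈ Mul(2082.5, I))
Mul(Add(66268, -73049), Pow(Add(P, -76874), -1)) = Mul(Add(66268, -73049), Pow(Add(Mul(10, I, Pow(43369, Rational(1, 2))), -76874), -1)) = Mul(-6781, Pow(Add(-76874, Mul(10, I, Pow(43369, Rational(1, 2)))), -1))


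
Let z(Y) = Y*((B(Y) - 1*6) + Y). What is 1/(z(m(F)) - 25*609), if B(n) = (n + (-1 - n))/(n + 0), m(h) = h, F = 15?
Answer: -1/15091 ≈ -6.6265e-5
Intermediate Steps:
B(n) = -1/n
z(Y) = Y*(-6 + Y - 1/Y) (z(Y) = Y*((-1/Y - 1*6) + Y) = Y*((-1/Y - 6) + Y) = Y*((-6 - 1/Y) + Y) = Y*(-6 + Y - 1/Y))
1/(z(m(F)) - 25*609) = 1/((-1 + 15*(-6 + 15)) - 25*609) = 1/((-1 + 15*9) - 15225) = 1/((-1 + 135) - 15225) = 1/(134 - 15225) = 1/(-15091) = -1/15091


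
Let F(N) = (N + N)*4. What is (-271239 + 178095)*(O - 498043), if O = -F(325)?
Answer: 46631891592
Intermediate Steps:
F(N) = 8*N (F(N) = (2*N)*4 = 8*N)
O = -2600 (O = -8*325 = -1*2600 = -2600)
(-271239 + 178095)*(O - 498043) = (-271239 + 178095)*(-2600 - 498043) = -93144*(-500643) = 46631891592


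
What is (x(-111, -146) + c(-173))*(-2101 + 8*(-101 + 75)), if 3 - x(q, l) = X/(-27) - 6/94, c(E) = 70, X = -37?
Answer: -210070511/1269 ≈ -1.6554e+5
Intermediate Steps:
x(q, l) = 2149/1269 (x(q, l) = 3 - (-37/(-27) - 6/94) = 3 - (-37*(-1/27) - 6*1/94) = 3 - (37/27 - 3/47) = 3 - 1*1658/1269 = 3 - 1658/1269 = 2149/1269)
(x(-111, -146) + c(-173))*(-2101 + 8*(-101 + 75)) = (2149/1269 + 70)*(-2101 + 8*(-101 + 75)) = 90979*(-2101 + 8*(-26))/1269 = 90979*(-2101 - 208)/1269 = (90979/1269)*(-2309) = -210070511/1269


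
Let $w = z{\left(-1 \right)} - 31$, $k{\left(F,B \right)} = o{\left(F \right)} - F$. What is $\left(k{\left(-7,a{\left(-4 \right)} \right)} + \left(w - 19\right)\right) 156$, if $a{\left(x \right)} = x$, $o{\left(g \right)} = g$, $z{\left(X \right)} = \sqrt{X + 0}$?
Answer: $-7800 + 156 i \approx -7800.0 + 156.0 i$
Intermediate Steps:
$z{\left(X \right)} = \sqrt{X}$
$k{\left(F,B \right)} = 0$ ($k{\left(F,B \right)} = F - F = 0$)
$w = -31 + i$ ($w = \sqrt{-1} - 31 = i - 31 = -31 + i \approx -31.0 + 1.0 i$)
$\left(k{\left(-7,a{\left(-4 \right)} \right)} + \left(w - 19\right)\right) 156 = \left(0 - \left(50 - i\right)\right) 156 = \left(-50 + i\right) 156 = -7800 + 156 i$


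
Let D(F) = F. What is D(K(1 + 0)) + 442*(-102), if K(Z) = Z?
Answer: -45083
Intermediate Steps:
D(K(1 + 0)) + 442*(-102) = (1 + 0) + 442*(-102) = 1 - 45084 = -45083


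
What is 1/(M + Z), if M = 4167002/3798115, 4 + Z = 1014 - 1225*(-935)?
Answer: 3798115/4354106231277 ≈ 8.7231e-7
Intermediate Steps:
Z = 1146385 (Z = -4 + (1014 - 1225*(-935)) = -4 + (1014 + 1145375) = -4 + 1146389 = 1146385)
M = 4167002/3798115 (M = 4167002*(1/3798115) = 4167002/3798115 ≈ 1.0971)
1/(M + Z) = 1/(4167002/3798115 + 1146385) = 1/(4354106231277/3798115) = 3798115/4354106231277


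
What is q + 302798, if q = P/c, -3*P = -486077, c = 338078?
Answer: 307108512809/1014234 ≈ 3.0280e+5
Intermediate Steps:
P = 486077/3 (P = -⅓*(-486077) = 486077/3 ≈ 1.6203e+5)
q = 486077/1014234 (q = (486077/3)/338078 = (486077/3)*(1/338078) = 486077/1014234 ≈ 0.47926)
q + 302798 = 486077/1014234 + 302798 = 307108512809/1014234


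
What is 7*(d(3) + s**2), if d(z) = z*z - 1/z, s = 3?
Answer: 371/3 ≈ 123.67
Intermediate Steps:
d(z) = z**2 - 1/z
7*(d(3) + s**2) = 7*((-1 + 3**3)/3 + 3**2) = 7*((-1 + 27)/3 + 9) = 7*((1/3)*26 + 9) = 7*(26/3 + 9) = 7*(53/3) = 371/3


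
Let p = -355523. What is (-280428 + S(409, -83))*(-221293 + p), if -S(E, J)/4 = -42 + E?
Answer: 162602123136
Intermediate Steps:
S(E, J) = 168 - 4*E (S(E, J) = -4*(-42 + E) = 168 - 4*E)
(-280428 + S(409, -83))*(-221293 + p) = (-280428 + (168 - 4*409))*(-221293 - 355523) = (-280428 + (168 - 1636))*(-576816) = (-280428 - 1468)*(-576816) = -281896*(-576816) = 162602123136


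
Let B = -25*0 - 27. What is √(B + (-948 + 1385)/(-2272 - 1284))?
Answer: I*√85743161/1778 ≈ 5.208*I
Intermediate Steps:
B = -27 (B = 0 - 27 = -27)
√(B + (-948 + 1385)/(-2272 - 1284)) = √(-27 + (-948 + 1385)/(-2272 - 1284)) = √(-27 + 437/(-3556)) = √(-27 + 437*(-1/3556)) = √(-27 - 437/3556) = √(-96449/3556) = I*√85743161/1778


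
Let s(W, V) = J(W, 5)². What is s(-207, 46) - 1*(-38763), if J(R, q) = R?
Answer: 81612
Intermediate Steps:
s(W, V) = W²
s(-207, 46) - 1*(-38763) = (-207)² - 1*(-38763) = 42849 + 38763 = 81612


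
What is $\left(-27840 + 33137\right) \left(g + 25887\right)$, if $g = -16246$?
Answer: $51068377$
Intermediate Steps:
$\left(-27840 + 33137\right) \left(g + 25887\right) = \left(-27840 + 33137\right) \left(-16246 + 25887\right) = 5297 \cdot 9641 = 51068377$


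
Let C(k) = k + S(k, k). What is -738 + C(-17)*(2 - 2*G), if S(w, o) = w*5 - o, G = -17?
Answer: -3798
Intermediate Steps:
S(w, o) = -o + 5*w (S(w, o) = 5*w - o = -o + 5*w)
C(k) = 5*k (C(k) = k + (-k + 5*k) = k + 4*k = 5*k)
-738 + C(-17)*(2 - 2*G) = -738 + (5*(-17))*(2 - 2*(-17)) = -738 - 85*(2 + 34) = -738 - 85*36 = -738 - 3060 = -3798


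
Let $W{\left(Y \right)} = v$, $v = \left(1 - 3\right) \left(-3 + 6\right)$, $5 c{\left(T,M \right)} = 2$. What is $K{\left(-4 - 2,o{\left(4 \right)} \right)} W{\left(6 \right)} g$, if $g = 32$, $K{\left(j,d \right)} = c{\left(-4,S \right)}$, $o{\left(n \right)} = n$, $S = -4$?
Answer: $- \frac{384}{5} \approx -76.8$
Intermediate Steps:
$c{\left(T,M \right)} = \frac{2}{5}$ ($c{\left(T,M \right)} = \frac{1}{5} \cdot 2 = \frac{2}{5}$)
$K{\left(j,d \right)} = \frac{2}{5}$
$v = -6$ ($v = \left(-2\right) 3 = -6$)
$W{\left(Y \right)} = -6$
$K{\left(-4 - 2,o{\left(4 \right)} \right)} W{\left(6 \right)} g = \frac{2}{5} \left(-6\right) 32 = \left(- \frac{12}{5}\right) 32 = - \frac{384}{5}$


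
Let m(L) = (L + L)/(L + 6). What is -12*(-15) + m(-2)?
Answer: 179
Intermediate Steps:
m(L) = 2*L/(6 + L) (m(L) = (2*L)/(6 + L) = 2*L/(6 + L))
-12*(-15) + m(-2) = -12*(-15) + 2*(-2)/(6 - 2) = 180 + 2*(-2)/4 = 180 + 2*(-2)*(1/4) = 180 - 1 = 179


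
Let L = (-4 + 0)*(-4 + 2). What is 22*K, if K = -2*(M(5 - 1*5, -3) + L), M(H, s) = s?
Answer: -220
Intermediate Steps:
L = 8 (L = -4*(-2) = 8)
K = -10 (K = -2*(-3 + 8) = -2*5 = -10)
22*K = 22*(-10) = -220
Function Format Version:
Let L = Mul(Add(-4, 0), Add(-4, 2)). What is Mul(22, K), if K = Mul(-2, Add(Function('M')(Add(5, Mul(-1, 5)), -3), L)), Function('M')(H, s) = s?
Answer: -220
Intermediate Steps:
L = 8 (L = Mul(-4, -2) = 8)
K = -10 (K = Mul(-2, Add(-3, 8)) = Mul(-2, 5) = -10)
Mul(22, K) = Mul(22, -10) = -220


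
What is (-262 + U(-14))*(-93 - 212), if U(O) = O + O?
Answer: 88450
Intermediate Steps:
U(O) = 2*O
(-262 + U(-14))*(-93 - 212) = (-262 + 2*(-14))*(-93 - 212) = (-262 - 28)*(-305) = -290*(-305) = 88450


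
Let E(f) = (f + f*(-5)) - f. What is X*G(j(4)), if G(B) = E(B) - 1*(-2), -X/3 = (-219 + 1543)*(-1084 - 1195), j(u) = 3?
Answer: -117678444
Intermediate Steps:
E(f) = -5*f (E(f) = (f - 5*f) - f = -4*f - f = -5*f)
X = 9052188 (X = -3*(-219 + 1543)*(-1084 - 1195) = -3972*(-2279) = -3*(-3017396) = 9052188)
G(B) = 2 - 5*B (G(B) = -5*B - 1*(-2) = -5*B + 2 = 2 - 5*B)
X*G(j(4)) = 9052188*(2 - 5*3) = 9052188*(2 - 15) = 9052188*(-13) = -117678444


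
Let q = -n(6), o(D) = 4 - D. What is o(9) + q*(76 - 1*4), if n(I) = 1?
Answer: -77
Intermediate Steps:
q = -1 (q = -1*1 = -1)
o(9) + q*(76 - 1*4) = (4 - 1*9) - (76 - 1*4) = (4 - 9) - (76 - 4) = -5 - 1*72 = -5 - 72 = -77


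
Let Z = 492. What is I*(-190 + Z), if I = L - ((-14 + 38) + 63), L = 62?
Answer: -7550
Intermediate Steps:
I = -25 (I = 62 - ((-14 + 38) + 63) = 62 - (24 + 63) = 62 - 1*87 = 62 - 87 = -25)
I*(-190 + Z) = -25*(-190 + 492) = -25*302 = -7550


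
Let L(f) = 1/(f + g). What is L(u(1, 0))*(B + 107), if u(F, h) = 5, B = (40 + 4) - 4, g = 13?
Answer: 49/6 ≈ 8.1667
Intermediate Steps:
B = 40 (B = 44 - 4 = 40)
L(f) = 1/(13 + f) (L(f) = 1/(f + 13) = 1/(13 + f))
L(u(1, 0))*(B + 107) = (40 + 107)/(13 + 5) = 147/18 = (1/18)*147 = 49/6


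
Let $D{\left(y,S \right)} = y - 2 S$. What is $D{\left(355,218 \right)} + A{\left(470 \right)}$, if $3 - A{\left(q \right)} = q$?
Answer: $-548$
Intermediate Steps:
$A{\left(q \right)} = 3 - q$
$D{\left(355,218 \right)} + A{\left(470 \right)} = \left(355 - 436\right) + \left(3 - 470\right) = -81 - 467 = -548$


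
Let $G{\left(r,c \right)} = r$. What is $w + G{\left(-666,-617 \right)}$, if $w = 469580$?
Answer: $468914$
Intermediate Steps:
$w + G{\left(-666,-617 \right)} = 469580 - 666 = 468914$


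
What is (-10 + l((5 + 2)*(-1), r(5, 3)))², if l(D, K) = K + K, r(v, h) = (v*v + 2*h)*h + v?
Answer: 34596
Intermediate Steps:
r(v, h) = v + h*(v² + 2*h) (r(v, h) = (v² + 2*h)*h + v = h*(v² + 2*h) + v = v + h*(v² + 2*h))
l(D, K) = 2*K
(-10 + l((5 + 2)*(-1), r(5, 3)))² = (-10 + 2*(5 + 2*3² + 3*5²))² = (-10 + 2*(5 + 2*9 + 3*25))² = (-10 + 2*(5 + 18 + 75))² = (-10 + 2*98)² = (-10 + 196)² = 186² = 34596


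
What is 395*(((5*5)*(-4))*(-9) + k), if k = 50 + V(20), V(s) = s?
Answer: 383150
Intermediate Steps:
k = 70 (k = 50 + 20 = 70)
395*(((5*5)*(-4))*(-9) + k) = 395*(((5*5)*(-4))*(-9) + 70) = 395*((25*(-4))*(-9) + 70) = 395*(-100*(-9) + 70) = 395*(900 + 70) = 395*970 = 383150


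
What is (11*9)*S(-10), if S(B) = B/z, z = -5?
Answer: 198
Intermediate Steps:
S(B) = -B/5 (S(B) = B/(-5) = B*(-⅕) = -B/5)
(11*9)*S(-10) = (11*9)*(-⅕*(-10)) = 99*2 = 198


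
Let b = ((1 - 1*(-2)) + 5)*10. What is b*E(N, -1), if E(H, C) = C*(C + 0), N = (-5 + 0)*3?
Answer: 80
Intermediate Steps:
N = -15 (N = -5*3 = -15)
E(H, C) = C² (E(H, C) = C*C = C²)
b = 80 (b = ((1 + 2) + 5)*10 = (3 + 5)*10 = 8*10 = 80)
b*E(N, -1) = 80*(-1)² = 80*1 = 80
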